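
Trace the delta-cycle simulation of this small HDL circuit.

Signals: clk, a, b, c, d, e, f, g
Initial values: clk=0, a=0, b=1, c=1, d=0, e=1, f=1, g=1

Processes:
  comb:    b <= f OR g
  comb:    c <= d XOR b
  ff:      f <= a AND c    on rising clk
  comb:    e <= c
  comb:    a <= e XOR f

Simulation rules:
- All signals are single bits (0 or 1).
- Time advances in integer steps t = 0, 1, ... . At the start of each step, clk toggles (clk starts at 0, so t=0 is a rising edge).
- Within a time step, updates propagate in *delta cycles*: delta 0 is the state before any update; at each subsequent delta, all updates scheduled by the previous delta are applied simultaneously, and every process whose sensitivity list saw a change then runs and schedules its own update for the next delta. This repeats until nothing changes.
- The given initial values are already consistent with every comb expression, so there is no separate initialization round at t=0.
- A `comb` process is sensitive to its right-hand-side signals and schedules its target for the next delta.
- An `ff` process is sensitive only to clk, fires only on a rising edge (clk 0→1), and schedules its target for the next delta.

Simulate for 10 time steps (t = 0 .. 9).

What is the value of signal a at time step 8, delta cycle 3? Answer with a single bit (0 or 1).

[bits: e,a,f,clk,c,b,d,g]
t=0: Δ0=10101101 Δ1=10111101 Δ2=10011101 Δ3=11011101 | 3Δ
t=1: Δ0=11011101 Δ1=11001101 | 1Δ
t=2: Δ0=11001101 Δ1=11011101 Δ2=11111101 Δ3=10111101 | 3Δ
t=3: Δ0=10111101 Δ1=10101101 | 1Δ
t=4: Δ0=10101101 Δ1=10111101 Δ2=10011101 Δ3=11011101 | 3Δ
t=5: Δ0=11011101 Δ1=11001101 | 1Δ
t=6: Δ0=11001101 Δ1=11011101 Δ2=11111101 Δ3=10111101 | 3Δ
t=7: Δ0=10111101 Δ1=10101101 | 1Δ
t=8: Δ0=10101101 Δ1=10111101 Δ2=10011101 Δ3=11011101 | 3Δ
t=9: Δ0=11011101 Δ1=11001101 | 1Δ

1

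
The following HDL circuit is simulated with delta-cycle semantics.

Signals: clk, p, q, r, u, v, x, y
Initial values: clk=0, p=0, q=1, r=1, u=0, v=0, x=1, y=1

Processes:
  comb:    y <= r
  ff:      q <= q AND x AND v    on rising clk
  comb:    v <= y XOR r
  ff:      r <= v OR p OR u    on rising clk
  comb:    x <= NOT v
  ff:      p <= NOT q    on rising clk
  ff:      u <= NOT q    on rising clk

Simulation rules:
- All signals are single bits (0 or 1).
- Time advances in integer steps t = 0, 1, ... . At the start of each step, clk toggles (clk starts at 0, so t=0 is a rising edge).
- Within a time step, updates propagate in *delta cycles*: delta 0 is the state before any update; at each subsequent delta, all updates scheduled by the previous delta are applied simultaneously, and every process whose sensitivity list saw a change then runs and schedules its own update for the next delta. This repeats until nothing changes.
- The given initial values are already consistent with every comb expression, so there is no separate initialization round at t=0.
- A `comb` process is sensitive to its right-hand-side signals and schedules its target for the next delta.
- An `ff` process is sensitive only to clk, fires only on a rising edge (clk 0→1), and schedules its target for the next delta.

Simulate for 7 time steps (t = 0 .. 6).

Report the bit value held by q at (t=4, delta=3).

0

t0.Δ0 u=0 y=1 r=1 x=1 v=0 clk=0 q=1 p=0
t0.Δ1 u=0 y=1 r=1 x=1 v=0 clk=1 q=1 p=0
t0.Δ2 u=0 y=1 r=0 x=1 v=0 clk=1 q=0 p=0
t0.Δ3 u=0 y=0 r=0 x=1 v=1 clk=1 q=0 p=0
t0.Δ4 u=0 y=0 r=0 x=0 v=0 clk=1 q=0 p=0
t0.Δ5 u=0 y=0 r=0 x=1 v=0 clk=1 q=0 p=0
t1.Δ0 u=0 y=0 r=0 x=1 v=0 clk=1 q=0 p=0
t1.Δ1 u=0 y=0 r=0 x=1 v=0 clk=0 q=0 p=0
t2.Δ0 u=0 y=0 r=0 x=1 v=0 clk=0 q=0 p=0
t2.Δ1 u=0 y=0 r=0 x=1 v=0 clk=1 q=0 p=0
t2.Δ2 u=1 y=0 r=0 x=1 v=0 clk=1 q=0 p=1
t3.Δ0 u=1 y=0 r=0 x=1 v=0 clk=1 q=0 p=1
t3.Δ1 u=1 y=0 r=0 x=1 v=0 clk=0 q=0 p=1
t4.Δ0 u=1 y=0 r=0 x=1 v=0 clk=0 q=0 p=1
t4.Δ1 u=1 y=0 r=0 x=1 v=0 clk=1 q=0 p=1
t4.Δ2 u=1 y=0 r=1 x=1 v=0 clk=1 q=0 p=1
t4.Δ3 u=1 y=1 r=1 x=1 v=1 clk=1 q=0 p=1
t4.Δ4 u=1 y=1 r=1 x=0 v=0 clk=1 q=0 p=1
t4.Δ5 u=1 y=1 r=1 x=1 v=0 clk=1 q=0 p=1
t5.Δ0 u=1 y=1 r=1 x=1 v=0 clk=1 q=0 p=1
t5.Δ1 u=1 y=1 r=1 x=1 v=0 clk=0 q=0 p=1
t6.Δ0 u=1 y=1 r=1 x=1 v=0 clk=0 q=0 p=1
t6.Δ1 u=1 y=1 r=1 x=1 v=0 clk=1 q=0 p=1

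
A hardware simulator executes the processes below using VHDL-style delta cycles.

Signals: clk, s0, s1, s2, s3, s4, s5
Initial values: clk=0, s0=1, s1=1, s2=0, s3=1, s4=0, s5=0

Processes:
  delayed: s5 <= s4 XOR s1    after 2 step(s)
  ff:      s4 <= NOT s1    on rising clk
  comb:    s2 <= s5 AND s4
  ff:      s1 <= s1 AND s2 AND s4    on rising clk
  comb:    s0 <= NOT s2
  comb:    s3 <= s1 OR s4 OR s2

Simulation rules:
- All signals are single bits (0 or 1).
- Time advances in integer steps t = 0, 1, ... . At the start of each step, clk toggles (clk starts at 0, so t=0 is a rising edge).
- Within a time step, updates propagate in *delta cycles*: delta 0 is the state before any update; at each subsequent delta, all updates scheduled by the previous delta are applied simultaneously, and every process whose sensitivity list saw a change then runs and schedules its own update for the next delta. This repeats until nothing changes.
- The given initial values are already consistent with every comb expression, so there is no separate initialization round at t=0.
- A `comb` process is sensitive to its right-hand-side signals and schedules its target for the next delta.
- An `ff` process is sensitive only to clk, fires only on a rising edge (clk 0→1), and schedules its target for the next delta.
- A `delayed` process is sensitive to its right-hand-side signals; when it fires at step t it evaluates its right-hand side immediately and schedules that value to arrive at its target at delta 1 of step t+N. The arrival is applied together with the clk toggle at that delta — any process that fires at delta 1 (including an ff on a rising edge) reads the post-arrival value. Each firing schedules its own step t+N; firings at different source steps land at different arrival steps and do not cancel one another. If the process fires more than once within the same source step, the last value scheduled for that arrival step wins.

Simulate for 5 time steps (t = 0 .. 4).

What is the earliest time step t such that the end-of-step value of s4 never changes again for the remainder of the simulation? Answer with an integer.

2

t=0 Δ0: s3=1 s1=1 s2=0 s0=1 s4=0 clk=0 s5=0
  Δ1: clk:0→1
  Δ2: s1:1→0
  Δ3: s3:1→0
  (3Δ to stable)
t=1 Δ0: s3=0 s1=0 s2=0 s0=1 s4=0 clk=1 s5=0
  Δ1: clk:1→0
  (1Δ to stable)
t=2 Δ0: s3=0 s1=0 s2=0 s0=1 s4=0 clk=0 s5=0
  Δ1: clk:0→1
  Δ2: s4:0→1
  Δ3: s3:0→1
  (3Δ to stable)
t=3 Δ0: s3=1 s1=0 s2=0 s0=1 s4=1 clk=1 s5=0
  Δ1: clk:1→0
  (1Δ to stable)
t=4 Δ0: s3=1 s1=0 s2=0 s0=1 s4=1 clk=0 s5=0
  Δ1: clk:0→1, s5:0→1
  Δ2: s2:0→1
  Δ3: s0:1→0
  (3Δ to stable)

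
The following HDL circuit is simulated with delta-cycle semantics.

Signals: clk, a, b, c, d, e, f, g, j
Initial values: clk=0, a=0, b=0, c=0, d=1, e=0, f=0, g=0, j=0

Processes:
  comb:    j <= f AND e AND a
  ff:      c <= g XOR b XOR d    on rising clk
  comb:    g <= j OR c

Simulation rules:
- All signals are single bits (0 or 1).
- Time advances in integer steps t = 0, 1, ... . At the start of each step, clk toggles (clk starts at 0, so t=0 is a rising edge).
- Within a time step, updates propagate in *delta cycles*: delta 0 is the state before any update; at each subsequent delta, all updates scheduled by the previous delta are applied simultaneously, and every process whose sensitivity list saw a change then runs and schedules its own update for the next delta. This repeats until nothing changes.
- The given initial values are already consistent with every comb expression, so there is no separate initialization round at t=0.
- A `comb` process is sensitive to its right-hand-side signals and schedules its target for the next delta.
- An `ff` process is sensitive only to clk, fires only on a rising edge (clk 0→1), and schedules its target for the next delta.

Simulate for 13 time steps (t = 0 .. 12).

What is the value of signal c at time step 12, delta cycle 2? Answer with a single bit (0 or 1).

1

t=0 Δ0: a=0 g=0 clk=0 e=0 f=0 c=0 d=1 j=0 b=0
  Δ1: clk:0→1
  Δ2: c:0→1
  Δ3: g:0→1
  (3Δ to stable)
t=1 Δ0: a=0 g=1 clk=1 e=0 f=0 c=1 d=1 j=0 b=0
  Δ1: clk:1→0
  (1Δ to stable)
t=2 Δ0: a=0 g=1 clk=0 e=0 f=0 c=1 d=1 j=0 b=0
  Δ1: clk:0→1
  Δ2: c:1→0
  Δ3: g:1→0
  (3Δ to stable)
t=3 Δ0: a=0 g=0 clk=1 e=0 f=0 c=0 d=1 j=0 b=0
  Δ1: clk:1→0
  (1Δ to stable)
t=4 Δ0: a=0 g=0 clk=0 e=0 f=0 c=0 d=1 j=0 b=0
  Δ1: clk:0→1
  Δ2: c:0→1
  Δ3: g:0→1
  (3Δ to stable)
t=5 Δ0: a=0 g=1 clk=1 e=0 f=0 c=1 d=1 j=0 b=0
  Δ1: clk:1→0
  (1Δ to stable)
t=6 Δ0: a=0 g=1 clk=0 e=0 f=0 c=1 d=1 j=0 b=0
  Δ1: clk:0→1
  Δ2: c:1→0
  Δ3: g:1→0
  (3Δ to stable)
t=7 Δ0: a=0 g=0 clk=1 e=0 f=0 c=0 d=1 j=0 b=0
  Δ1: clk:1→0
  (1Δ to stable)
t=8 Δ0: a=0 g=0 clk=0 e=0 f=0 c=0 d=1 j=0 b=0
  Δ1: clk:0→1
  Δ2: c:0→1
  Δ3: g:0→1
  (3Δ to stable)
t=9 Δ0: a=0 g=1 clk=1 e=0 f=0 c=1 d=1 j=0 b=0
  Δ1: clk:1→0
  (1Δ to stable)
t=10 Δ0: a=0 g=1 clk=0 e=0 f=0 c=1 d=1 j=0 b=0
  Δ1: clk:0→1
  Δ2: c:1→0
  Δ3: g:1→0
  (3Δ to stable)
t=11 Δ0: a=0 g=0 clk=1 e=0 f=0 c=0 d=1 j=0 b=0
  Δ1: clk:1→0
  (1Δ to stable)
t=12 Δ0: a=0 g=0 clk=0 e=0 f=0 c=0 d=1 j=0 b=0
  Δ1: clk:0→1
  Δ2: c:0→1
  Δ3: g:0→1
  (3Δ to stable)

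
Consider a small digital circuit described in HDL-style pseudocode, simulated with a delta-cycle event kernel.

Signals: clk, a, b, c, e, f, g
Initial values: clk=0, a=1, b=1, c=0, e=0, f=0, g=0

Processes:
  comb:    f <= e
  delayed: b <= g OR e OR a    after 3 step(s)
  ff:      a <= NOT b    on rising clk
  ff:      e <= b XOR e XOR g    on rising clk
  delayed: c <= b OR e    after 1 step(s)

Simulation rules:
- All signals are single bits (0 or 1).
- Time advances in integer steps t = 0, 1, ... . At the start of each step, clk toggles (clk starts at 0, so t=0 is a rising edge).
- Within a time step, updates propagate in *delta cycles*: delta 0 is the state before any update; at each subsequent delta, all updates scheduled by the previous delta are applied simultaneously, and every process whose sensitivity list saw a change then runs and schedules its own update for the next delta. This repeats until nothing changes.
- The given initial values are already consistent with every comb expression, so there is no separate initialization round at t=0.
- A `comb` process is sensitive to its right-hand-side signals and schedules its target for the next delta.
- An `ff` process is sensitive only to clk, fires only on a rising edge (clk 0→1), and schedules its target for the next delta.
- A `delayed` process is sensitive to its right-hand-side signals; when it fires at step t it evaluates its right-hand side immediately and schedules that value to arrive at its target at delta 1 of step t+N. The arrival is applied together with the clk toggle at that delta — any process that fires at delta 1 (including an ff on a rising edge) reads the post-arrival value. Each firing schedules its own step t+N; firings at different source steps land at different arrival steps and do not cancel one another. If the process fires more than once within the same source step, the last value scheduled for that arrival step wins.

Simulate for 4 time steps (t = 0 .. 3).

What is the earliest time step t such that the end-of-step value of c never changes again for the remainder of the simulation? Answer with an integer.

t0.Δ0 e=0 f=0 a=1 clk=0 g=0 b=1 c=0
t0.Δ1 e=0 f=0 a=1 clk=1 g=0 b=1 c=0
t0.Δ2 e=1 f=0 a=0 clk=1 g=0 b=1 c=0
t0.Δ3 e=1 f=1 a=0 clk=1 g=0 b=1 c=0
t1.Δ0 e=1 f=1 a=0 clk=1 g=0 b=1 c=0
t1.Δ1 e=1 f=1 a=0 clk=0 g=0 b=1 c=1
t2.Δ0 e=1 f=1 a=0 clk=0 g=0 b=1 c=1
t2.Δ1 e=1 f=1 a=0 clk=1 g=0 b=1 c=1
t2.Δ2 e=0 f=1 a=0 clk=1 g=0 b=1 c=1
t2.Δ3 e=0 f=0 a=0 clk=1 g=0 b=1 c=1
t3.Δ0 e=0 f=0 a=0 clk=1 g=0 b=1 c=1
t3.Δ1 e=0 f=0 a=0 clk=0 g=0 b=1 c=1

1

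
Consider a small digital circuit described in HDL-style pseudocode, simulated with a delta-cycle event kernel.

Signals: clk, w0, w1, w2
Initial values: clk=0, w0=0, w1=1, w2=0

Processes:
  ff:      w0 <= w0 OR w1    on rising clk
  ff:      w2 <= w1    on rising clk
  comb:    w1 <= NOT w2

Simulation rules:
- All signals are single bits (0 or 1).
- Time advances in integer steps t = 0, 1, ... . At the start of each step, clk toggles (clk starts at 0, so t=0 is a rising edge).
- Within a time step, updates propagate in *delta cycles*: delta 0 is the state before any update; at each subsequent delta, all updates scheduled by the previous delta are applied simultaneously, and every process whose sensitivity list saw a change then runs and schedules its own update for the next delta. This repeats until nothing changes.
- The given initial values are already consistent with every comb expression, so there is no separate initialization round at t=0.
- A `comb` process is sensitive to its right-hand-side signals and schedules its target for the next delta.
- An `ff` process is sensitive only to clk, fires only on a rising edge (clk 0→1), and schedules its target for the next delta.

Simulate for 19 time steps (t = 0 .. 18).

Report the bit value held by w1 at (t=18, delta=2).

t0.Δ0 w1=1 w0=0 w2=0 clk=0
t0.Δ1 w1=1 w0=0 w2=0 clk=1
t0.Δ2 w1=1 w0=1 w2=1 clk=1
t0.Δ3 w1=0 w0=1 w2=1 clk=1
t1.Δ0 w1=0 w0=1 w2=1 clk=1
t1.Δ1 w1=0 w0=1 w2=1 clk=0
t2.Δ0 w1=0 w0=1 w2=1 clk=0
t2.Δ1 w1=0 w0=1 w2=1 clk=1
t2.Δ2 w1=0 w0=1 w2=0 clk=1
t2.Δ3 w1=1 w0=1 w2=0 clk=1
t3.Δ0 w1=1 w0=1 w2=0 clk=1
t3.Δ1 w1=1 w0=1 w2=0 clk=0
t4.Δ0 w1=1 w0=1 w2=0 clk=0
t4.Δ1 w1=1 w0=1 w2=0 clk=1
t4.Δ2 w1=1 w0=1 w2=1 clk=1
t4.Δ3 w1=0 w0=1 w2=1 clk=1
t5.Δ0 w1=0 w0=1 w2=1 clk=1
t5.Δ1 w1=0 w0=1 w2=1 clk=0
t6.Δ0 w1=0 w0=1 w2=1 clk=0
t6.Δ1 w1=0 w0=1 w2=1 clk=1
t6.Δ2 w1=0 w0=1 w2=0 clk=1
t6.Δ3 w1=1 w0=1 w2=0 clk=1
t7.Δ0 w1=1 w0=1 w2=0 clk=1
t7.Δ1 w1=1 w0=1 w2=0 clk=0
t8.Δ0 w1=1 w0=1 w2=0 clk=0
t8.Δ1 w1=1 w0=1 w2=0 clk=1
t8.Δ2 w1=1 w0=1 w2=1 clk=1
t8.Δ3 w1=0 w0=1 w2=1 clk=1
t9.Δ0 w1=0 w0=1 w2=1 clk=1
t9.Δ1 w1=0 w0=1 w2=1 clk=0
t10.Δ0 w1=0 w0=1 w2=1 clk=0
t10.Δ1 w1=0 w0=1 w2=1 clk=1
t10.Δ2 w1=0 w0=1 w2=0 clk=1
t10.Δ3 w1=1 w0=1 w2=0 clk=1
t11.Δ0 w1=1 w0=1 w2=0 clk=1
t11.Δ1 w1=1 w0=1 w2=0 clk=0
t12.Δ0 w1=1 w0=1 w2=0 clk=0
t12.Δ1 w1=1 w0=1 w2=0 clk=1
t12.Δ2 w1=1 w0=1 w2=1 clk=1
t12.Δ3 w1=0 w0=1 w2=1 clk=1
t13.Δ0 w1=0 w0=1 w2=1 clk=1
t13.Δ1 w1=0 w0=1 w2=1 clk=0
t14.Δ0 w1=0 w0=1 w2=1 clk=0
t14.Δ1 w1=0 w0=1 w2=1 clk=1
t14.Δ2 w1=0 w0=1 w2=0 clk=1
t14.Δ3 w1=1 w0=1 w2=0 clk=1
t15.Δ0 w1=1 w0=1 w2=0 clk=1
t15.Δ1 w1=1 w0=1 w2=0 clk=0
t16.Δ0 w1=1 w0=1 w2=0 clk=0
t16.Δ1 w1=1 w0=1 w2=0 clk=1
t16.Δ2 w1=1 w0=1 w2=1 clk=1
t16.Δ3 w1=0 w0=1 w2=1 clk=1
t17.Δ0 w1=0 w0=1 w2=1 clk=1
t17.Δ1 w1=0 w0=1 w2=1 clk=0
t18.Δ0 w1=0 w0=1 w2=1 clk=0
t18.Δ1 w1=0 w0=1 w2=1 clk=1
t18.Δ2 w1=0 w0=1 w2=0 clk=1
t18.Δ3 w1=1 w0=1 w2=0 clk=1

0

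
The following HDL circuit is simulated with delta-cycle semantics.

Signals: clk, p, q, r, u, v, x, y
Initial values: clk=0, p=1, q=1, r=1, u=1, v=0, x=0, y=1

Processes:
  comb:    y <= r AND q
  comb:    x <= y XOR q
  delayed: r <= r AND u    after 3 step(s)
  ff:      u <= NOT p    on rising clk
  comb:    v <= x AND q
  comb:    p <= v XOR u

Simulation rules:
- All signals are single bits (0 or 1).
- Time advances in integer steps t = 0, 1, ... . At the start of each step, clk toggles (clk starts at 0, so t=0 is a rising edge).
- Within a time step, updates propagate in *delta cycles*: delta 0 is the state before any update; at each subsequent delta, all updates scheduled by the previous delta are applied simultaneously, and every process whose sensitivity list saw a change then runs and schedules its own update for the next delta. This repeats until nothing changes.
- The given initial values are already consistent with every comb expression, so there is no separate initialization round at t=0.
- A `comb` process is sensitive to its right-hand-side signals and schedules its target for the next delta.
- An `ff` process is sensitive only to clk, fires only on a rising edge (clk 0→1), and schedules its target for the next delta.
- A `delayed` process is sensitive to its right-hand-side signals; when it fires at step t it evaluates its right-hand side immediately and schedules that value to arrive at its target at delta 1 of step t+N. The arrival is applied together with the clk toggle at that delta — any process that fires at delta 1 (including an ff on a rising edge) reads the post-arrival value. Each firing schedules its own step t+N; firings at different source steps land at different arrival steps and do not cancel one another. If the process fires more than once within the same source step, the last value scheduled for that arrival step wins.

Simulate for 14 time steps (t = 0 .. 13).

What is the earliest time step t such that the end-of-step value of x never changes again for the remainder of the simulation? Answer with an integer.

t0.Δ0 r=1 u=1 clk=0 p=1 x=0 y=1 v=0 q=1
t0.Δ1 r=1 u=1 clk=1 p=1 x=0 y=1 v=0 q=1
t0.Δ2 r=1 u=0 clk=1 p=1 x=0 y=1 v=0 q=1
t0.Δ3 r=1 u=0 clk=1 p=0 x=0 y=1 v=0 q=1
t1.Δ0 r=1 u=0 clk=1 p=0 x=0 y=1 v=0 q=1
t1.Δ1 r=1 u=0 clk=0 p=0 x=0 y=1 v=0 q=1
t2.Δ0 r=1 u=0 clk=0 p=0 x=0 y=1 v=0 q=1
t2.Δ1 r=1 u=0 clk=1 p=0 x=0 y=1 v=0 q=1
t2.Δ2 r=1 u=1 clk=1 p=0 x=0 y=1 v=0 q=1
t2.Δ3 r=1 u=1 clk=1 p=1 x=0 y=1 v=0 q=1
t3.Δ0 r=1 u=1 clk=1 p=1 x=0 y=1 v=0 q=1
t3.Δ1 r=0 u=1 clk=0 p=1 x=0 y=1 v=0 q=1
t3.Δ2 r=0 u=1 clk=0 p=1 x=0 y=0 v=0 q=1
t3.Δ3 r=0 u=1 clk=0 p=1 x=1 y=0 v=0 q=1
t3.Δ4 r=0 u=1 clk=0 p=1 x=1 y=0 v=1 q=1
t3.Δ5 r=0 u=1 clk=0 p=0 x=1 y=0 v=1 q=1
t4.Δ0 r=0 u=1 clk=0 p=0 x=1 y=0 v=1 q=1
t4.Δ1 r=0 u=1 clk=1 p=0 x=1 y=0 v=1 q=1
t5.Δ0 r=0 u=1 clk=1 p=0 x=1 y=0 v=1 q=1
t5.Δ1 r=1 u=1 clk=0 p=0 x=1 y=0 v=1 q=1
t5.Δ2 r=1 u=1 clk=0 p=0 x=1 y=1 v=1 q=1
t5.Δ3 r=1 u=1 clk=0 p=0 x=0 y=1 v=1 q=1
t5.Δ4 r=1 u=1 clk=0 p=0 x=0 y=1 v=0 q=1
t5.Δ5 r=1 u=1 clk=0 p=1 x=0 y=1 v=0 q=1
t6.Δ0 r=1 u=1 clk=0 p=1 x=0 y=1 v=0 q=1
t6.Δ1 r=0 u=1 clk=1 p=1 x=0 y=1 v=0 q=1
t6.Δ2 r=0 u=0 clk=1 p=1 x=0 y=0 v=0 q=1
t6.Δ3 r=0 u=0 clk=1 p=0 x=1 y=0 v=0 q=1
t6.Δ4 r=0 u=0 clk=1 p=0 x=1 y=0 v=1 q=1
t6.Δ5 r=0 u=0 clk=1 p=1 x=1 y=0 v=1 q=1
t7.Δ0 r=0 u=0 clk=1 p=1 x=1 y=0 v=1 q=1
t7.Δ1 r=0 u=0 clk=0 p=1 x=1 y=0 v=1 q=1
t8.Δ0 r=0 u=0 clk=0 p=1 x=1 y=0 v=1 q=1
t8.Δ1 r=1 u=0 clk=1 p=1 x=1 y=0 v=1 q=1
t8.Δ2 r=1 u=0 clk=1 p=1 x=1 y=1 v=1 q=1
t8.Δ3 r=1 u=0 clk=1 p=1 x=0 y=1 v=1 q=1
t8.Δ4 r=1 u=0 clk=1 p=1 x=0 y=1 v=0 q=1
t8.Δ5 r=1 u=0 clk=1 p=0 x=0 y=1 v=0 q=1
t9.Δ0 r=1 u=0 clk=1 p=0 x=0 y=1 v=0 q=1
t9.Δ1 r=0 u=0 clk=0 p=0 x=0 y=1 v=0 q=1
t9.Δ2 r=0 u=0 clk=0 p=0 x=0 y=0 v=0 q=1
t9.Δ3 r=0 u=0 clk=0 p=0 x=1 y=0 v=0 q=1
t9.Δ4 r=0 u=0 clk=0 p=0 x=1 y=0 v=1 q=1
t9.Δ5 r=0 u=0 clk=0 p=1 x=1 y=0 v=1 q=1
t10.Δ0 r=0 u=0 clk=0 p=1 x=1 y=0 v=1 q=1
t10.Δ1 r=0 u=0 clk=1 p=1 x=1 y=0 v=1 q=1
t11.Δ0 r=0 u=0 clk=1 p=1 x=1 y=0 v=1 q=1
t11.Δ1 r=0 u=0 clk=0 p=1 x=1 y=0 v=1 q=1
t12.Δ0 r=0 u=0 clk=0 p=1 x=1 y=0 v=1 q=1
t12.Δ1 r=0 u=0 clk=1 p=1 x=1 y=0 v=1 q=1
t13.Δ0 r=0 u=0 clk=1 p=1 x=1 y=0 v=1 q=1
t13.Δ1 r=0 u=0 clk=0 p=1 x=1 y=0 v=1 q=1

9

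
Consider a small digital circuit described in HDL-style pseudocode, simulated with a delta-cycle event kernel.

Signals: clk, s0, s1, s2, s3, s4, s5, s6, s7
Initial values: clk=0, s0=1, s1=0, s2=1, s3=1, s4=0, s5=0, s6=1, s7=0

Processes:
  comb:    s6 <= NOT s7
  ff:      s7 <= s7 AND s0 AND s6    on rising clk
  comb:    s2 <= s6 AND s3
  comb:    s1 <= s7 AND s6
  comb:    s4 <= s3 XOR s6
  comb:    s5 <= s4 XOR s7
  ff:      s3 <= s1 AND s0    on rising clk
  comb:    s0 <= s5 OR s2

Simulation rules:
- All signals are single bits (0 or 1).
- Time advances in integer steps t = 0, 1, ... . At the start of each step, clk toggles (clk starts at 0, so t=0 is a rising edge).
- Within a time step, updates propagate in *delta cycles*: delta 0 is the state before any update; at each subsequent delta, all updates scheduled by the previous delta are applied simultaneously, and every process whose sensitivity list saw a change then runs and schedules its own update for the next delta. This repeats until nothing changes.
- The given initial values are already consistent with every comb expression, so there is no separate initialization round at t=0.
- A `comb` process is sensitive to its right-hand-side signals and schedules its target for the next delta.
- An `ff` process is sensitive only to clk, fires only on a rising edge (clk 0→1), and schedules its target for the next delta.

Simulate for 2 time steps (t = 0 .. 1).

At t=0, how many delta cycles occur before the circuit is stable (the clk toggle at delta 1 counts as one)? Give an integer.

t=0 Δ0: s1=0 s2=1 clk=0 s7=0 s6=1 s5=0 s0=1 s3=1 s4=0
  Δ1: clk:0→1
  Δ2: s3:1→0
  Δ3: s2:1→0, s4:0→1
  Δ4: s5:0→1, s0:1→0
  Δ5: s0:0→1
  (5Δ to stable)
t=1 Δ0: s1=0 s2=0 clk=1 s7=0 s6=1 s5=1 s0=1 s3=0 s4=1
  Δ1: clk:1→0
  (1Δ to stable)

5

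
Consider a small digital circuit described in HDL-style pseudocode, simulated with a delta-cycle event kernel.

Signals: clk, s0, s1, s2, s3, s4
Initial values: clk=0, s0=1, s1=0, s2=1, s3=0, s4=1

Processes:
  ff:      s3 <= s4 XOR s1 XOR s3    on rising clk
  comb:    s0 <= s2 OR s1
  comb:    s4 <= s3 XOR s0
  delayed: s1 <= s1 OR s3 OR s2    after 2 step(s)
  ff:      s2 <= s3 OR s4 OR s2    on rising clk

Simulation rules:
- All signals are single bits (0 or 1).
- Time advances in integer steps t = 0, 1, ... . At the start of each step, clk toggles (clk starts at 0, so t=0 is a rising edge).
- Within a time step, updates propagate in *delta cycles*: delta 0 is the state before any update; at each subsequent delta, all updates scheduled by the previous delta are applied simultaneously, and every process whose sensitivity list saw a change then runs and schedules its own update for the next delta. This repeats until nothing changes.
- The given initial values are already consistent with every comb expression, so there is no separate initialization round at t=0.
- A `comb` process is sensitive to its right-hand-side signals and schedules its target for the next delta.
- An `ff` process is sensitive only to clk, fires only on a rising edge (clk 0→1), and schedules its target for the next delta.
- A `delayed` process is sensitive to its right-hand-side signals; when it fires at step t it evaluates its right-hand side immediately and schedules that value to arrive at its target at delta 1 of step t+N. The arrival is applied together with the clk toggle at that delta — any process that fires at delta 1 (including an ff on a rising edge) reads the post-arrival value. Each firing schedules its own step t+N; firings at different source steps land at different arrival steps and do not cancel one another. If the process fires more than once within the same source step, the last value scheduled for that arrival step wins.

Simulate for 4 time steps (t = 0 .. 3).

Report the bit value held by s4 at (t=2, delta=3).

[bits: s3,s2,s0,s1,clk,s4]
t=0: Δ0=011001 Δ1=011011 Δ2=111011 Δ3=111010 | 3Δ
t=1: Δ0=111010 Δ1=111000 | 1Δ
t=2: Δ0=111000 Δ1=111110 Δ2=011110 Δ3=011111 | 3Δ
t=3: Δ0=011111 Δ1=011101 | 1Δ

1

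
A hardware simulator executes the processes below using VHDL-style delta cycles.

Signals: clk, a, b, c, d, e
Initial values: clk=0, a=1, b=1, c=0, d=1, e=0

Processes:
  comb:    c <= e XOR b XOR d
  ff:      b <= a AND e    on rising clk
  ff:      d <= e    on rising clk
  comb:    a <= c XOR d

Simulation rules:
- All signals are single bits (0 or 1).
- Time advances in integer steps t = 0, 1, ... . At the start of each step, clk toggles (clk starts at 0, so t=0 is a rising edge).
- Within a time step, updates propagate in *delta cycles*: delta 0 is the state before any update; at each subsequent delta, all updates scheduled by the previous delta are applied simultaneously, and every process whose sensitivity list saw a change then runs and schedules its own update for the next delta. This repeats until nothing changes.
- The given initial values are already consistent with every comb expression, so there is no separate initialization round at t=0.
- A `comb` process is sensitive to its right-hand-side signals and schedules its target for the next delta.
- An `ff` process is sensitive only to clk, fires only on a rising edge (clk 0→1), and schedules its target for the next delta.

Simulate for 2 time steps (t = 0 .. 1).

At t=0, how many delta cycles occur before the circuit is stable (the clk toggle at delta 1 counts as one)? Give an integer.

3

[bits: clk,d,c,b,a,e]
t=0: Δ0=010110 Δ1=110110 Δ2=100010 Δ3=100000 | 3Δ
t=1: Δ0=100000 Δ1=000000 | 1Δ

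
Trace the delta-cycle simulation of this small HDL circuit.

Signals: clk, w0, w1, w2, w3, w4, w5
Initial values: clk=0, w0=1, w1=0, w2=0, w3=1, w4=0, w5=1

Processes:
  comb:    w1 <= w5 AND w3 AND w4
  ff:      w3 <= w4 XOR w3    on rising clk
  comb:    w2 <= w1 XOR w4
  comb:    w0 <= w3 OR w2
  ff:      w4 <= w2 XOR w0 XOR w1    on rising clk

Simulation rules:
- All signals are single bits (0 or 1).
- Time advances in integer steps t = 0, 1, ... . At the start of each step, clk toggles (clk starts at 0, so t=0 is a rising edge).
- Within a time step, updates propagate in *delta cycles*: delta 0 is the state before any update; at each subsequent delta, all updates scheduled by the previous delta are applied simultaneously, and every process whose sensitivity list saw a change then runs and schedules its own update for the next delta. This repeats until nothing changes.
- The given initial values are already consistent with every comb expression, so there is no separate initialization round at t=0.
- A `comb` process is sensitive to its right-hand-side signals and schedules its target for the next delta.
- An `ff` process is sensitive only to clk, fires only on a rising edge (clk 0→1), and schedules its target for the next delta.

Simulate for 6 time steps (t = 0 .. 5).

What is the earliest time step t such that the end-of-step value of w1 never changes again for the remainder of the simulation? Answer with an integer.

[bits: clk,w3,w2,w0,w1,w5,w4]
t=0: Δ0=0101010 Δ1=1101010 Δ2=1101011 Δ3=1111111 Δ4=1101111 | 4Δ
t=1: Δ0=1101111 Δ1=0101111 | 1Δ
t=2: Δ0=0101111 Δ1=1101111 Δ2=1001110 Δ3=1010010 Δ4=1001010 Δ5=1000010 | 5Δ
t=3: Δ0=1000010 Δ1=0000010 | 1Δ
t=4: Δ0=0000010 Δ1=1000010 | 1Δ
t=5: Δ0=1000010 Δ1=0000010 | 1Δ

2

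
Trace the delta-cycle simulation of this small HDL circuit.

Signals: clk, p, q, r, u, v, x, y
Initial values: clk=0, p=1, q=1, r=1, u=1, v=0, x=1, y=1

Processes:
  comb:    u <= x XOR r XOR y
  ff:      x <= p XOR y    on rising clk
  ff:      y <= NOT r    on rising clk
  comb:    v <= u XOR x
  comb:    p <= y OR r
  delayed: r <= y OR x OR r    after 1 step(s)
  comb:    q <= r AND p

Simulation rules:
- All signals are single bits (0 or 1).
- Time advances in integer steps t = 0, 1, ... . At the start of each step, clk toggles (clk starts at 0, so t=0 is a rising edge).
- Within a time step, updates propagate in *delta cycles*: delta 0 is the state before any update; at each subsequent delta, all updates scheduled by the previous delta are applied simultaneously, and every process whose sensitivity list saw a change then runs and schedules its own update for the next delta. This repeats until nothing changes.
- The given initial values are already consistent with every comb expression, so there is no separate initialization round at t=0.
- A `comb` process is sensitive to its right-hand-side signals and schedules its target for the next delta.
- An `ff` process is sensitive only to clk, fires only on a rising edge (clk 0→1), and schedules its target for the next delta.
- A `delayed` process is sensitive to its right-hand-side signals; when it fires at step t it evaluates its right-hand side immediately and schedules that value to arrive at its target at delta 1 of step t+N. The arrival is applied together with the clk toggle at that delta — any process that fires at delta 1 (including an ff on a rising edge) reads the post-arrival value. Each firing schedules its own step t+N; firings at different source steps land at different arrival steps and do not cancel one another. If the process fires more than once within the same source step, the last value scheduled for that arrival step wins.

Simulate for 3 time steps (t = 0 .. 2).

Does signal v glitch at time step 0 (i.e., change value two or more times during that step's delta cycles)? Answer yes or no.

t0.Δ0 y=1 q=1 x=1 u=1 v=0 clk=0 p=1 r=1
t0.Δ1 y=1 q=1 x=1 u=1 v=0 clk=1 p=1 r=1
t0.Δ2 y=0 q=1 x=0 u=1 v=0 clk=1 p=1 r=1
t0.Δ3 y=0 q=1 x=0 u=1 v=1 clk=1 p=1 r=1
t1.Δ0 y=0 q=1 x=0 u=1 v=1 clk=1 p=1 r=1
t1.Δ1 y=0 q=1 x=0 u=1 v=1 clk=0 p=1 r=1
t2.Δ0 y=0 q=1 x=0 u=1 v=1 clk=0 p=1 r=1
t2.Δ1 y=0 q=1 x=0 u=1 v=1 clk=1 p=1 r=1
t2.Δ2 y=0 q=1 x=1 u=1 v=1 clk=1 p=1 r=1
t2.Δ3 y=0 q=1 x=1 u=0 v=0 clk=1 p=1 r=1
t2.Δ4 y=0 q=1 x=1 u=0 v=1 clk=1 p=1 r=1

no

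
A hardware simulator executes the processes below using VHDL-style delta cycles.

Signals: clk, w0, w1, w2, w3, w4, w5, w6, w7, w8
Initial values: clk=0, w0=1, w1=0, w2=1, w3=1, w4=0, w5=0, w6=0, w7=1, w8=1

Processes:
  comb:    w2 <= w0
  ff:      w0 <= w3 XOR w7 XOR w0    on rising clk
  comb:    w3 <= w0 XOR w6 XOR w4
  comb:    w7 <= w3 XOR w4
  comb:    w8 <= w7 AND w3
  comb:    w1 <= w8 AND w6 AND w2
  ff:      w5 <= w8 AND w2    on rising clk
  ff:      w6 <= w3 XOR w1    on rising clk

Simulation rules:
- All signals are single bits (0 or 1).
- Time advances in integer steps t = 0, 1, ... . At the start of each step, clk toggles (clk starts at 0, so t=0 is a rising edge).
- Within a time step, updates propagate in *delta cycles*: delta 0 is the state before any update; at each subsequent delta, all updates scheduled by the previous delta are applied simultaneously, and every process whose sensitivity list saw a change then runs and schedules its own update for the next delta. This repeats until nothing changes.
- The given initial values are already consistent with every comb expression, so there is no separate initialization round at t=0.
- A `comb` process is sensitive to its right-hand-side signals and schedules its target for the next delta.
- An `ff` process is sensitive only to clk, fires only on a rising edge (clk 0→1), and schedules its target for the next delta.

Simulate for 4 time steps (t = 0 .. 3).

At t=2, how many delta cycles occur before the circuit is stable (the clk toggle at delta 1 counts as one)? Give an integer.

5

t=0 Δ0: w0=1 w1=0 w7=1 w3=1 clk=0 w5=0 w8=1 w6=0 w4=0 w2=1
  Δ1: clk:0→1
  Δ2: w5:0→1, w6:0→1
  Δ3: w1:0→1, w3:1→0
  Δ4: w7:1→0, w8:1→0
  Δ5: w1:1→0
  (5Δ to stable)
t=1 Δ0: w0=1 w1=0 w7=0 w3=0 clk=1 w5=1 w8=0 w6=1 w4=0 w2=1
  Δ1: clk:1→0
  (1Δ to stable)
t=2 Δ0: w0=1 w1=0 w7=0 w3=0 clk=0 w5=1 w8=0 w6=1 w4=0 w2=1
  Δ1: clk:0→1
  Δ2: w5:1→0, w6:1→0
  Δ3: w3:0→1
  Δ4: w7:0→1
  Δ5: w8:0→1
  (5Δ to stable)
t=3 Δ0: w0=1 w1=0 w7=1 w3=1 clk=1 w5=0 w8=1 w6=0 w4=0 w2=1
  Δ1: clk:1→0
  (1Δ to stable)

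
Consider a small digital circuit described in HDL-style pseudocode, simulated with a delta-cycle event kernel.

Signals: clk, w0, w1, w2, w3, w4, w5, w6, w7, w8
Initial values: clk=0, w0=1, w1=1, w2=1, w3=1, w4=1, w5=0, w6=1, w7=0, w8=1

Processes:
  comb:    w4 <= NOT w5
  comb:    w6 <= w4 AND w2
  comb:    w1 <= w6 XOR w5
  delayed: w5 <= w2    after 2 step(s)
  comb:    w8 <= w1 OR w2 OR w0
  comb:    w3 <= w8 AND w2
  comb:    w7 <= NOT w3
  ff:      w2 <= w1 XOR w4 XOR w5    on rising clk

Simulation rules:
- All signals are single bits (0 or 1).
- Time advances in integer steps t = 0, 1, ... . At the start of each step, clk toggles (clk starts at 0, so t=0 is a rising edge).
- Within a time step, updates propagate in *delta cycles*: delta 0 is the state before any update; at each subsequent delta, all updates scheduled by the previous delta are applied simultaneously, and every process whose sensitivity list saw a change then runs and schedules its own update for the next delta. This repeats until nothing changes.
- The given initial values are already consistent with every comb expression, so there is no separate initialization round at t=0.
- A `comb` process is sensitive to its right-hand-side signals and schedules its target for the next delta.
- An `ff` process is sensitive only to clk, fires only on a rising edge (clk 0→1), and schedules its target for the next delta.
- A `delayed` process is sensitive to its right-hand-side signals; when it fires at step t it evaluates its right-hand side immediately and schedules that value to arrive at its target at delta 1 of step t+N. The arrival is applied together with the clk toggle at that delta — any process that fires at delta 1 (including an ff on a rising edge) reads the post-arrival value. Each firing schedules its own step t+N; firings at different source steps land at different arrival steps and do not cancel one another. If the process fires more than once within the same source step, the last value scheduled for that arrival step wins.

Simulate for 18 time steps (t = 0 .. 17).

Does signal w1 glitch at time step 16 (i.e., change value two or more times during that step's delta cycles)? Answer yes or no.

yes

t0.Δ0 w4=1 w5=0 w1=1 w3=1 clk=0 w0=1 w8=1 w2=1 w7=0 w6=1
t0.Δ1 w4=1 w5=0 w1=1 w3=1 clk=1 w0=1 w8=1 w2=1 w7=0 w6=1
t0.Δ2 w4=1 w5=0 w1=1 w3=1 clk=1 w0=1 w8=1 w2=0 w7=0 w6=1
t0.Δ3 w4=1 w5=0 w1=1 w3=0 clk=1 w0=1 w8=1 w2=0 w7=0 w6=0
t0.Δ4 w4=1 w5=0 w1=0 w3=0 clk=1 w0=1 w8=1 w2=0 w7=1 w6=0
t1.Δ0 w4=1 w5=0 w1=0 w3=0 clk=1 w0=1 w8=1 w2=0 w7=1 w6=0
t1.Δ1 w4=1 w5=0 w1=0 w3=0 clk=0 w0=1 w8=1 w2=0 w7=1 w6=0
t2.Δ0 w4=1 w5=0 w1=0 w3=0 clk=0 w0=1 w8=1 w2=0 w7=1 w6=0
t2.Δ1 w4=1 w5=0 w1=0 w3=0 clk=1 w0=1 w8=1 w2=0 w7=1 w6=0
t2.Δ2 w4=1 w5=0 w1=0 w3=0 clk=1 w0=1 w8=1 w2=1 w7=1 w6=0
t2.Δ3 w4=1 w5=0 w1=0 w3=1 clk=1 w0=1 w8=1 w2=1 w7=1 w6=1
t2.Δ4 w4=1 w5=0 w1=1 w3=1 clk=1 w0=1 w8=1 w2=1 w7=0 w6=1
t3.Δ0 w4=1 w5=0 w1=1 w3=1 clk=1 w0=1 w8=1 w2=1 w7=0 w6=1
t3.Δ1 w4=1 w5=0 w1=1 w3=1 clk=0 w0=1 w8=1 w2=1 w7=0 w6=1
t4.Δ0 w4=1 w5=0 w1=1 w3=1 clk=0 w0=1 w8=1 w2=1 w7=0 w6=1
t4.Δ1 w4=1 w5=1 w1=1 w3=1 clk=1 w0=1 w8=1 w2=1 w7=0 w6=1
t4.Δ2 w4=0 w5=1 w1=0 w3=1 clk=1 w0=1 w8=1 w2=1 w7=0 w6=1
t4.Δ3 w4=0 w5=1 w1=0 w3=1 clk=1 w0=1 w8=1 w2=1 w7=0 w6=0
t4.Δ4 w4=0 w5=1 w1=1 w3=1 clk=1 w0=1 w8=1 w2=1 w7=0 w6=0
t5.Δ0 w4=0 w5=1 w1=1 w3=1 clk=1 w0=1 w8=1 w2=1 w7=0 w6=0
t5.Δ1 w4=0 w5=1 w1=1 w3=1 clk=0 w0=1 w8=1 w2=1 w7=0 w6=0
t6.Δ0 w4=0 w5=1 w1=1 w3=1 clk=0 w0=1 w8=1 w2=1 w7=0 w6=0
t6.Δ1 w4=0 w5=1 w1=1 w3=1 clk=1 w0=1 w8=1 w2=1 w7=0 w6=0
t6.Δ2 w4=0 w5=1 w1=1 w3=1 clk=1 w0=1 w8=1 w2=0 w7=0 w6=0
t6.Δ3 w4=0 w5=1 w1=1 w3=0 clk=1 w0=1 w8=1 w2=0 w7=0 w6=0
t6.Δ4 w4=0 w5=1 w1=1 w3=0 clk=1 w0=1 w8=1 w2=0 w7=1 w6=0
t7.Δ0 w4=0 w5=1 w1=1 w3=0 clk=1 w0=1 w8=1 w2=0 w7=1 w6=0
t7.Δ1 w4=0 w5=1 w1=1 w3=0 clk=0 w0=1 w8=1 w2=0 w7=1 w6=0
t8.Δ0 w4=0 w5=1 w1=1 w3=0 clk=0 w0=1 w8=1 w2=0 w7=1 w6=0
t8.Δ1 w4=0 w5=0 w1=1 w3=0 clk=1 w0=1 w8=1 w2=0 w7=1 w6=0
t8.Δ2 w4=1 w5=0 w1=0 w3=0 clk=1 w0=1 w8=1 w2=1 w7=1 w6=0
t8.Δ3 w4=1 w5=0 w1=0 w3=1 clk=1 w0=1 w8=1 w2=1 w7=1 w6=1
t8.Δ4 w4=1 w5=0 w1=1 w3=1 clk=1 w0=1 w8=1 w2=1 w7=0 w6=1
t9.Δ0 w4=1 w5=0 w1=1 w3=1 clk=1 w0=1 w8=1 w2=1 w7=0 w6=1
t9.Δ1 w4=1 w5=0 w1=1 w3=1 clk=0 w0=1 w8=1 w2=1 w7=0 w6=1
t10.Δ0 w4=1 w5=0 w1=1 w3=1 clk=0 w0=1 w8=1 w2=1 w7=0 w6=1
t10.Δ1 w4=1 w5=1 w1=1 w3=1 clk=1 w0=1 w8=1 w2=1 w7=0 w6=1
t10.Δ2 w4=0 w5=1 w1=0 w3=1 clk=1 w0=1 w8=1 w2=1 w7=0 w6=1
t10.Δ3 w4=0 w5=1 w1=0 w3=1 clk=1 w0=1 w8=1 w2=1 w7=0 w6=0
t10.Δ4 w4=0 w5=1 w1=1 w3=1 clk=1 w0=1 w8=1 w2=1 w7=0 w6=0
t11.Δ0 w4=0 w5=1 w1=1 w3=1 clk=1 w0=1 w8=1 w2=1 w7=0 w6=0
t11.Δ1 w4=0 w5=1 w1=1 w3=1 clk=0 w0=1 w8=1 w2=1 w7=0 w6=0
t12.Δ0 w4=0 w5=1 w1=1 w3=1 clk=0 w0=1 w8=1 w2=1 w7=0 w6=0
t12.Δ1 w4=0 w5=1 w1=1 w3=1 clk=1 w0=1 w8=1 w2=1 w7=0 w6=0
t12.Δ2 w4=0 w5=1 w1=1 w3=1 clk=1 w0=1 w8=1 w2=0 w7=0 w6=0
t12.Δ3 w4=0 w5=1 w1=1 w3=0 clk=1 w0=1 w8=1 w2=0 w7=0 w6=0
t12.Δ4 w4=0 w5=1 w1=1 w3=0 clk=1 w0=1 w8=1 w2=0 w7=1 w6=0
t13.Δ0 w4=0 w5=1 w1=1 w3=0 clk=1 w0=1 w8=1 w2=0 w7=1 w6=0
t13.Δ1 w4=0 w5=1 w1=1 w3=0 clk=0 w0=1 w8=1 w2=0 w7=1 w6=0
t14.Δ0 w4=0 w5=1 w1=1 w3=0 clk=0 w0=1 w8=1 w2=0 w7=1 w6=0
t14.Δ1 w4=0 w5=0 w1=1 w3=0 clk=1 w0=1 w8=1 w2=0 w7=1 w6=0
t14.Δ2 w4=1 w5=0 w1=0 w3=0 clk=1 w0=1 w8=1 w2=1 w7=1 w6=0
t14.Δ3 w4=1 w5=0 w1=0 w3=1 clk=1 w0=1 w8=1 w2=1 w7=1 w6=1
t14.Δ4 w4=1 w5=0 w1=1 w3=1 clk=1 w0=1 w8=1 w2=1 w7=0 w6=1
t15.Δ0 w4=1 w5=0 w1=1 w3=1 clk=1 w0=1 w8=1 w2=1 w7=0 w6=1
t15.Δ1 w4=1 w5=0 w1=1 w3=1 clk=0 w0=1 w8=1 w2=1 w7=0 w6=1
t16.Δ0 w4=1 w5=0 w1=1 w3=1 clk=0 w0=1 w8=1 w2=1 w7=0 w6=1
t16.Δ1 w4=1 w5=1 w1=1 w3=1 clk=1 w0=1 w8=1 w2=1 w7=0 w6=1
t16.Δ2 w4=0 w5=1 w1=0 w3=1 clk=1 w0=1 w8=1 w2=1 w7=0 w6=1
t16.Δ3 w4=0 w5=1 w1=0 w3=1 clk=1 w0=1 w8=1 w2=1 w7=0 w6=0
t16.Δ4 w4=0 w5=1 w1=1 w3=1 clk=1 w0=1 w8=1 w2=1 w7=0 w6=0
t17.Δ0 w4=0 w5=1 w1=1 w3=1 clk=1 w0=1 w8=1 w2=1 w7=0 w6=0
t17.Δ1 w4=0 w5=1 w1=1 w3=1 clk=0 w0=1 w8=1 w2=1 w7=0 w6=0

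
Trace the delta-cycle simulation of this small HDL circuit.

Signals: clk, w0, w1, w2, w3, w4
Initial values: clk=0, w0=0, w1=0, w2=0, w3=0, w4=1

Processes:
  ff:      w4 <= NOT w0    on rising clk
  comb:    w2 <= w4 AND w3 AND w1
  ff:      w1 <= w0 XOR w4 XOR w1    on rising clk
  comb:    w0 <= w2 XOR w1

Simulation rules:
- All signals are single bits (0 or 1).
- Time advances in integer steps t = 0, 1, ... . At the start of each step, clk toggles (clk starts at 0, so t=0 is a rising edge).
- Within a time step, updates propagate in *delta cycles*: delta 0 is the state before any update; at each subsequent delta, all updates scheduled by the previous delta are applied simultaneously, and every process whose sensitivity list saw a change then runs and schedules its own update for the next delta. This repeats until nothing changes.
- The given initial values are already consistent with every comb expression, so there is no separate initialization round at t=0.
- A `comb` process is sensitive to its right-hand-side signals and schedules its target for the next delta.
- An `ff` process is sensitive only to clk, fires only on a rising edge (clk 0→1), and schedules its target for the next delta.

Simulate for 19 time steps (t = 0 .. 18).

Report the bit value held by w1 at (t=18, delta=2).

t0.Δ0 w3=0 w1=0 w0=0 w2=0 w4=1 clk=0
t0.Δ1 w3=0 w1=0 w0=0 w2=0 w4=1 clk=1
t0.Δ2 w3=0 w1=1 w0=0 w2=0 w4=1 clk=1
t0.Δ3 w3=0 w1=1 w0=1 w2=0 w4=1 clk=1
t1.Δ0 w3=0 w1=1 w0=1 w2=0 w4=1 clk=1
t1.Δ1 w3=0 w1=1 w0=1 w2=0 w4=1 clk=0
t2.Δ0 w3=0 w1=1 w0=1 w2=0 w4=1 clk=0
t2.Δ1 w3=0 w1=1 w0=1 w2=0 w4=1 clk=1
t2.Δ2 w3=0 w1=1 w0=1 w2=0 w4=0 clk=1
t3.Δ0 w3=0 w1=1 w0=1 w2=0 w4=0 clk=1
t3.Δ1 w3=0 w1=1 w0=1 w2=0 w4=0 clk=0
t4.Δ0 w3=0 w1=1 w0=1 w2=0 w4=0 clk=0
t4.Δ1 w3=0 w1=1 w0=1 w2=0 w4=0 clk=1
t4.Δ2 w3=0 w1=0 w0=1 w2=0 w4=0 clk=1
t4.Δ3 w3=0 w1=0 w0=0 w2=0 w4=0 clk=1
t5.Δ0 w3=0 w1=0 w0=0 w2=0 w4=0 clk=1
t5.Δ1 w3=0 w1=0 w0=0 w2=0 w4=0 clk=0
t6.Δ0 w3=0 w1=0 w0=0 w2=0 w4=0 clk=0
t6.Δ1 w3=0 w1=0 w0=0 w2=0 w4=0 clk=1
t6.Δ2 w3=0 w1=0 w0=0 w2=0 w4=1 clk=1
t7.Δ0 w3=0 w1=0 w0=0 w2=0 w4=1 clk=1
t7.Δ1 w3=0 w1=0 w0=0 w2=0 w4=1 clk=0
t8.Δ0 w3=0 w1=0 w0=0 w2=0 w4=1 clk=0
t8.Δ1 w3=0 w1=0 w0=0 w2=0 w4=1 clk=1
t8.Δ2 w3=0 w1=1 w0=0 w2=0 w4=1 clk=1
t8.Δ3 w3=0 w1=1 w0=1 w2=0 w4=1 clk=1
t9.Δ0 w3=0 w1=1 w0=1 w2=0 w4=1 clk=1
t9.Δ1 w3=0 w1=1 w0=1 w2=0 w4=1 clk=0
t10.Δ0 w3=0 w1=1 w0=1 w2=0 w4=1 clk=0
t10.Δ1 w3=0 w1=1 w0=1 w2=0 w4=1 clk=1
t10.Δ2 w3=0 w1=1 w0=1 w2=0 w4=0 clk=1
t11.Δ0 w3=0 w1=1 w0=1 w2=0 w4=0 clk=1
t11.Δ1 w3=0 w1=1 w0=1 w2=0 w4=0 clk=0
t12.Δ0 w3=0 w1=1 w0=1 w2=0 w4=0 clk=0
t12.Δ1 w3=0 w1=1 w0=1 w2=0 w4=0 clk=1
t12.Δ2 w3=0 w1=0 w0=1 w2=0 w4=0 clk=1
t12.Δ3 w3=0 w1=0 w0=0 w2=0 w4=0 clk=1
t13.Δ0 w3=0 w1=0 w0=0 w2=0 w4=0 clk=1
t13.Δ1 w3=0 w1=0 w0=0 w2=0 w4=0 clk=0
t14.Δ0 w3=0 w1=0 w0=0 w2=0 w4=0 clk=0
t14.Δ1 w3=0 w1=0 w0=0 w2=0 w4=0 clk=1
t14.Δ2 w3=0 w1=0 w0=0 w2=0 w4=1 clk=1
t15.Δ0 w3=0 w1=0 w0=0 w2=0 w4=1 clk=1
t15.Δ1 w3=0 w1=0 w0=0 w2=0 w4=1 clk=0
t16.Δ0 w3=0 w1=0 w0=0 w2=0 w4=1 clk=0
t16.Δ1 w3=0 w1=0 w0=0 w2=0 w4=1 clk=1
t16.Δ2 w3=0 w1=1 w0=0 w2=0 w4=1 clk=1
t16.Δ3 w3=0 w1=1 w0=1 w2=0 w4=1 clk=1
t17.Δ0 w3=0 w1=1 w0=1 w2=0 w4=1 clk=1
t17.Δ1 w3=0 w1=1 w0=1 w2=0 w4=1 clk=0
t18.Δ0 w3=0 w1=1 w0=1 w2=0 w4=1 clk=0
t18.Δ1 w3=0 w1=1 w0=1 w2=0 w4=1 clk=1
t18.Δ2 w3=0 w1=1 w0=1 w2=0 w4=0 clk=1

1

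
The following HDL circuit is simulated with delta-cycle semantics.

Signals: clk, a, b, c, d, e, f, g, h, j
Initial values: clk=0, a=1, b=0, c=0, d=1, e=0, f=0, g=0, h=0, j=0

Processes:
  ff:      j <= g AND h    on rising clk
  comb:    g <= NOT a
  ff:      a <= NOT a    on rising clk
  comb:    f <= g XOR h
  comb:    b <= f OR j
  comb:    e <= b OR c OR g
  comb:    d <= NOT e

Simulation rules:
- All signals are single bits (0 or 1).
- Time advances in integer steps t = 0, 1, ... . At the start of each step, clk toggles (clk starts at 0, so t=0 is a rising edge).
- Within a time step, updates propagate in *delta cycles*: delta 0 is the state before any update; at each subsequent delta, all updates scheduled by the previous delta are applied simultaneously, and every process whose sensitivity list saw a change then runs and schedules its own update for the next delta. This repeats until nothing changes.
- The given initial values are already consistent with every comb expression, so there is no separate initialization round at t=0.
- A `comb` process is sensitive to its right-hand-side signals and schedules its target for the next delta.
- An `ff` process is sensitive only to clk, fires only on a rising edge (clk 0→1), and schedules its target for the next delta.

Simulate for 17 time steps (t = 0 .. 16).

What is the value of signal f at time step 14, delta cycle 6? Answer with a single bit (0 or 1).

t=0 Δ0: j=0 clk=0 h=0 g=0 e=0 d=1 f=0 b=0 c=0 a=1
  Δ1: clk:0→1
  Δ2: a:1→0
  Δ3: g:0→1
  Δ4: e:0→1, f:0→1
  Δ5: d:1→0, b:0→1
  (5Δ to stable)
t=1 Δ0: j=0 clk=1 h=0 g=1 e=1 d=0 f=1 b=1 c=0 a=0
  Δ1: clk:1→0
  (1Δ to stable)
t=2 Δ0: j=0 clk=0 h=0 g=1 e=1 d=0 f=1 b=1 c=0 a=0
  Δ1: clk:0→1
  Δ2: a:0→1
  Δ3: g:1→0
  Δ4: f:1→0
  Δ5: b:1→0
  Δ6: e:1→0
  Δ7: d:0→1
  (7Δ to stable)
t=3 Δ0: j=0 clk=1 h=0 g=0 e=0 d=1 f=0 b=0 c=0 a=1
  Δ1: clk:1→0
  (1Δ to stable)
t=4 Δ0: j=0 clk=0 h=0 g=0 e=0 d=1 f=0 b=0 c=0 a=1
  Δ1: clk:0→1
  Δ2: a:1→0
  Δ3: g:0→1
  Δ4: e:0→1, f:0→1
  Δ5: d:1→0, b:0→1
  (5Δ to stable)
t=5 Δ0: j=0 clk=1 h=0 g=1 e=1 d=0 f=1 b=1 c=0 a=0
  Δ1: clk:1→0
  (1Δ to stable)
t=6 Δ0: j=0 clk=0 h=0 g=1 e=1 d=0 f=1 b=1 c=0 a=0
  Δ1: clk:0→1
  Δ2: a:0→1
  Δ3: g:1→0
  Δ4: f:1→0
  Δ5: b:1→0
  Δ6: e:1→0
  Δ7: d:0→1
  (7Δ to stable)
t=7 Δ0: j=0 clk=1 h=0 g=0 e=0 d=1 f=0 b=0 c=0 a=1
  Δ1: clk:1→0
  (1Δ to stable)
t=8 Δ0: j=0 clk=0 h=0 g=0 e=0 d=1 f=0 b=0 c=0 a=1
  Δ1: clk:0→1
  Δ2: a:1→0
  Δ3: g:0→1
  Δ4: e:0→1, f:0→1
  Δ5: d:1→0, b:0→1
  (5Δ to stable)
t=9 Δ0: j=0 clk=1 h=0 g=1 e=1 d=0 f=1 b=1 c=0 a=0
  Δ1: clk:1→0
  (1Δ to stable)
t=10 Δ0: j=0 clk=0 h=0 g=1 e=1 d=0 f=1 b=1 c=0 a=0
  Δ1: clk:0→1
  Δ2: a:0→1
  Δ3: g:1→0
  Δ4: f:1→0
  Δ5: b:1→0
  Δ6: e:1→0
  Δ7: d:0→1
  (7Δ to stable)
t=11 Δ0: j=0 clk=1 h=0 g=0 e=0 d=1 f=0 b=0 c=0 a=1
  Δ1: clk:1→0
  (1Δ to stable)
t=12 Δ0: j=0 clk=0 h=0 g=0 e=0 d=1 f=0 b=0 c=0 a=1
  Δ1: clk:0→1
  Δ2: a:1→0
  Δ3: g:0→1
  Δ4: e:0→1, f:0→1
  Δ5: d:1→0, b:0→1
  (5Δ to stable)
t=13 Δ0: j=0 clk=1 h=0 g=1 e=1 d=0 f=1 b=1 c=0 a=0
  Δ1: clk:1→0
  (1Δ to stable)
t=14 Δ0: j=0 clk=0 h=0 g=1 e=1 d=0 f=1 b=1 c=0 a=0
  Δ1: clk:0→1
  Δ2: a:0→1
  Δ3: g:1→0
  Δ4: f:1→0
  Δ5: b:1→0
  Δ6: e:1→0
  Δ7: d:0→1
  (7Δ to stable)
t=15 Δ0: j=0 clk=1 h=0 g=0 e=0 d=1 f=0 b=0 c=0 a=1
  Δ1: clk:1→0
  (1Δ to stable)
t=16 Δ0: j=0 clk=0 h=0 g=0 e=0 d=1 f=0 b=0 c=0 a=1
  Δ1: clk:0→1
  Δ2: a:1→0
  Δ3: g:0→1
  Δ4: e:0→1, f:0→1
  Δ5: d:1→0, b:0→1
  (5Δ to stable)

0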